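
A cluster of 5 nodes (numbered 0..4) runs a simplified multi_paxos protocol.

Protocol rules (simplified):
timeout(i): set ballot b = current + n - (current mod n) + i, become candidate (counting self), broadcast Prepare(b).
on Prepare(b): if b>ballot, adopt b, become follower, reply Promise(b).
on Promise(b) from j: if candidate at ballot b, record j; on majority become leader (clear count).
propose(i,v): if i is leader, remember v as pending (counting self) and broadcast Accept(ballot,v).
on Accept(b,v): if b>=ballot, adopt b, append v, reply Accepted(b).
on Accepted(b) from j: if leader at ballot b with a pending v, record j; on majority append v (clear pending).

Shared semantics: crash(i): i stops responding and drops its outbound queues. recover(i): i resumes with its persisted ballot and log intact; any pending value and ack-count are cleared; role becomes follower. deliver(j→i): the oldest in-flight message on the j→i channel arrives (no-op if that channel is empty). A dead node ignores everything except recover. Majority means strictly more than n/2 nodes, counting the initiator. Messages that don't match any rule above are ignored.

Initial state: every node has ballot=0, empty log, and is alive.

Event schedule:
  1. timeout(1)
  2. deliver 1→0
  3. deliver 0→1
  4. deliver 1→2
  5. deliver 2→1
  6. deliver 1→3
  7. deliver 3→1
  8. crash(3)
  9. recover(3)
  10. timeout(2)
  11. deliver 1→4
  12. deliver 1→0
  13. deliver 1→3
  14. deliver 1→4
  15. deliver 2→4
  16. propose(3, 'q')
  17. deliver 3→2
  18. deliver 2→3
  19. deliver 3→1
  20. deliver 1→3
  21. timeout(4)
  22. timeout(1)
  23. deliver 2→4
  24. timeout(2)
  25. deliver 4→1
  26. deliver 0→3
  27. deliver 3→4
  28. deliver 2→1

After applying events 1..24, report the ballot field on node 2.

17

1. timeout(1):  <1:cand b6 ->
2. deliver 1→0:  <0:foll b6 ->
3. deliver 0→1:  nop
4. deliver 1→2:  <2:foll b6 ->
5. deliver 2→1:  <1:lead b6 ->
6. deliver 1→3:  <3:foll b6 ->
7. deliver 3→1:  nop
8. crash(3):  <3:✗foll b6 ->
9. recover(3):  <3:foll b6 ->
10. timeout(2):  <2:cand b12 ->
11. deliver 1→4:  <4:foll b6 ->
12. deliver 1→0:  nop
13. deliver 1→3:  nop
14. deliver 1→4:  nop
15. deliver 2→4:  <4:foll b12 ->
16. propose(3,'q'):  nop
17. deliver 3→2:  nop
18. deliver 2→3:  <3:foll b12 ->
19. deliver 3→1:  nop
20. deliver 1→3:  nop
21. timeout(4):  <4:cand b19 ->
22. timeout(1):  <1:cand b11 ->
23. deliver 2→4:  nop
24. timeout(2):  <2:cand b17 ->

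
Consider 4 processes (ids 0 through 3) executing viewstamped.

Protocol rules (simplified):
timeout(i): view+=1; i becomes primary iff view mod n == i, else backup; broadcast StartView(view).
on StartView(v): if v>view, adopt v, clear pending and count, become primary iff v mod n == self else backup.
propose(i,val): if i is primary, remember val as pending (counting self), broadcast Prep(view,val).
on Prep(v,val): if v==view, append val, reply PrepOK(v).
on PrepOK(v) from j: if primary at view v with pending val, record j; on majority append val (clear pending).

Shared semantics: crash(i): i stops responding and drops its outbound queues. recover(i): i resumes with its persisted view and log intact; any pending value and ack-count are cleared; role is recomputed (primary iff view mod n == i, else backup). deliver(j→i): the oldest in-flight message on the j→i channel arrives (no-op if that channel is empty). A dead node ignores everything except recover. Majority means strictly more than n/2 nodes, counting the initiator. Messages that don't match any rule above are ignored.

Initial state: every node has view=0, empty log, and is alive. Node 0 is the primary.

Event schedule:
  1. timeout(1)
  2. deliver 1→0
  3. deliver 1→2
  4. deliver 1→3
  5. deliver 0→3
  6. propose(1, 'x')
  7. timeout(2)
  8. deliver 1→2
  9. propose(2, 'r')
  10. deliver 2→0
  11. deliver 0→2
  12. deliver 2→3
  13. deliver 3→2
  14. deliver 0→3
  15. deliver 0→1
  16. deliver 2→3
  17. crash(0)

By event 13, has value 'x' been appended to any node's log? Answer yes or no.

no

after 1 — timeout(1): n1:prim/v1/[-]
after 2 — deliver 1→0: n0:back/v1/[-]
after 3 — deliver 1→2: n2:back/v1/[-]
after 4 — deliver 1→3: n3:back/v1/[-]
after 5 — deliver 0→3: ·
after 6 — propose(1,'x'): ·
after 7 — timeout(2): n2:prim/v2/[-]
after 8 — deliver 1→2: ·
after 9 — propose(2,'r'): ·
after 10 — deliver 2→0: n0:back/v2/[-]
after 11 — deliver 0→2: ·
after 12 — deliver 2→3: n3:back/v2/[-]
after 13 — deliver 3→2: ·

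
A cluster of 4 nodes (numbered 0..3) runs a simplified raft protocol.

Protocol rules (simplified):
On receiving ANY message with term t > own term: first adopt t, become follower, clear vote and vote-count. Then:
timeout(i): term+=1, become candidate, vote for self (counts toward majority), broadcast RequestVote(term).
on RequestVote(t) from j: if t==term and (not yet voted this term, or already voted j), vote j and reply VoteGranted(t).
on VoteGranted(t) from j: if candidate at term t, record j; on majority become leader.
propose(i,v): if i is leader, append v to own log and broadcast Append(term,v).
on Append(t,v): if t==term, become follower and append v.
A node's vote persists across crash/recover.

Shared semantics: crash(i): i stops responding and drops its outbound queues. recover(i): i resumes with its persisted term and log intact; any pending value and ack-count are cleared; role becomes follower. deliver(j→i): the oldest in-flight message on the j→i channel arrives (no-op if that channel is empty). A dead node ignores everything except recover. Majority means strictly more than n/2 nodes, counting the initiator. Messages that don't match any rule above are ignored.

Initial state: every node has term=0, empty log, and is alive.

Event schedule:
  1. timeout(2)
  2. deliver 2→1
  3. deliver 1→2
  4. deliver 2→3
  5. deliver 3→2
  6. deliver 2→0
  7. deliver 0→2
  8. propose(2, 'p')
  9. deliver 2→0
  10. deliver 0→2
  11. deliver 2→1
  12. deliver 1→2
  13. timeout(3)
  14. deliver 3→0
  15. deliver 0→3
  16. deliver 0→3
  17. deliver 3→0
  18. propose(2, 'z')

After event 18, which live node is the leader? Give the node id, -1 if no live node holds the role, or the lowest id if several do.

1. timeout(2):  <2:cand t1 ->
2. deliver 2→1:  <1:foll t1 ->
3. deliver 1→2:  nop
4. deliver 2→3:  <3:foll t1 ->
5. deliver 3→2:  <2:lead t1 ->
6. deliver 2→0:  <0:foll t1 ->
7. deliver 0→2:  nop
8. propose(2,'p'):  <2:lead t1 p>
9. deliver 2→0:  <0:foll t1 p>
10. deliver 0→2:  nop
11. deliver 2→1:  <1:foll t1 p>
12. deliver 1→2:  nop
13. timeout(3):  <3:cand t2 ->
14. deliver 3→0:  <0:foll t2 p>
15. deliver 0→3:  nop
16. deliver 0→3:  nop
17. deliver 3→0:  nop
18. propose(2,'z'):  <2:lead t1 p,z>

2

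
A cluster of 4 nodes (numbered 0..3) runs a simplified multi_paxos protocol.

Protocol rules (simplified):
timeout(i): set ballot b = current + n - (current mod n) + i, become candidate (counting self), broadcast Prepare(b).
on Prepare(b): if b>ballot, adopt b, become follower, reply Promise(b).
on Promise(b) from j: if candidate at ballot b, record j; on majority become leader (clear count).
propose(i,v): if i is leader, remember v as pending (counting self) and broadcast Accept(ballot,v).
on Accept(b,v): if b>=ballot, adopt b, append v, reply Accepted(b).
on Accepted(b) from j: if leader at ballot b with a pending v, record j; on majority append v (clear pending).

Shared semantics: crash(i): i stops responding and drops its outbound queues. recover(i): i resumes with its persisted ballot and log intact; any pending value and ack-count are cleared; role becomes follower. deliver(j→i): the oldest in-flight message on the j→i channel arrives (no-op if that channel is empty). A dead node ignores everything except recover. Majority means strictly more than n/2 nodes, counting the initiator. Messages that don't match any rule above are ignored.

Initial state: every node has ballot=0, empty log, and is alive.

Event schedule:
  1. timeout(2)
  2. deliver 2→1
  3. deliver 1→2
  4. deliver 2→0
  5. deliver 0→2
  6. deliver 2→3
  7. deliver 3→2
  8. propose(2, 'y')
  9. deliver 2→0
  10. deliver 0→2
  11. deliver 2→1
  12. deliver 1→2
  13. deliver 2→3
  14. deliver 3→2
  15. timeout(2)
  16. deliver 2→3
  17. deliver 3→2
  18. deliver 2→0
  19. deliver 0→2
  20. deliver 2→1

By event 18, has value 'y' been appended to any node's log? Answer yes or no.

yes

after 1 — timeout(2): n2:cand/b6/[-]
after 2 — deliver 2→1: n1:foll/b6/[-]
after 3 — deliver 1→2: ·
after 4 — deliver 2→0: n0:foll/b6/[-]
after 5 — deliver 0→2: n2:lead/b6/[-]
after 6 — deliver 2→3: n3:foll/b6/[-]
after 7 — deliver 3→2: ·
after 8 — propose(2,'y'): ·
after 9 — deliver 2→0: n0:foll/b6/[y]
after 10 — deliver 0→2: ·
after 11 — deliver 2→1: n1:foll/b6/[y]
after 12 — deliver 1→2: n2:lead/b6/[y]
after 13 — deliver 2→3: n3:foll/b6/[y]
after 14 — deliver 3→2: ·
after 15 — timeout(2): n2:cand/b10/[y]
after 16 — deliver 2→3: n3:foll/b10/[y]
after 17 — deliver 3→2: ·
after 18 — deliver 2→0: n0:foll/b10/[y]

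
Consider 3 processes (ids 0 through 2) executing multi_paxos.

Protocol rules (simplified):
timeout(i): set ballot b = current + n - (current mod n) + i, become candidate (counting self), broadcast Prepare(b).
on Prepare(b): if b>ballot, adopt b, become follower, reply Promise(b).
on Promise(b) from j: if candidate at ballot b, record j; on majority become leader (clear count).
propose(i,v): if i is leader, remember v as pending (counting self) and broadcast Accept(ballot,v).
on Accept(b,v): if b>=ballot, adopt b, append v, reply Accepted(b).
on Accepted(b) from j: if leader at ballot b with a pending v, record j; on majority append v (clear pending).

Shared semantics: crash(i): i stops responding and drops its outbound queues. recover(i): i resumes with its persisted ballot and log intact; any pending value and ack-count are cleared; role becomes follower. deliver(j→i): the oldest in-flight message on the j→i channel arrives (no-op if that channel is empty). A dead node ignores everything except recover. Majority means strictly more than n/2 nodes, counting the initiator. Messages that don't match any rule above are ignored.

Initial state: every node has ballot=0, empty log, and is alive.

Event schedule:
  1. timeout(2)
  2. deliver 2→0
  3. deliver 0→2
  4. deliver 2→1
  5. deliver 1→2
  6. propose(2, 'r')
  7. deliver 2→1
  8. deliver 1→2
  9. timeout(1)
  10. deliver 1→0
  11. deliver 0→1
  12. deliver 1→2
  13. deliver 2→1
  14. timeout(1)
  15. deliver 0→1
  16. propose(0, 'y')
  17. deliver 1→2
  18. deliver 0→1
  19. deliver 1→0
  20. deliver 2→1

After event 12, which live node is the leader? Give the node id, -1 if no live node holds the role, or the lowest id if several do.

1. timeout(2):  <2:cand b5 ->
2. deliver 2→0:  <0:foll b5 ->
3. deliver 0→2:  <2:lead b5 ->
4. deliver 2→1:  <1:foll b5 ->
5. deliver 1→2:  nop
6. propose(2,'r'):  nop
7. deliver 2→1:  <1:foll b5 r>
8. deliver 1→2:  <2:lead b5 r>
9. timeout(1):  <1:cand b7 r>
10. deliver 1→0:  <0:foll b7 ->
11. deliver 0→1:  <1:lead b7 r>
12. deliver 1→2:  <2:foll b7 r>

1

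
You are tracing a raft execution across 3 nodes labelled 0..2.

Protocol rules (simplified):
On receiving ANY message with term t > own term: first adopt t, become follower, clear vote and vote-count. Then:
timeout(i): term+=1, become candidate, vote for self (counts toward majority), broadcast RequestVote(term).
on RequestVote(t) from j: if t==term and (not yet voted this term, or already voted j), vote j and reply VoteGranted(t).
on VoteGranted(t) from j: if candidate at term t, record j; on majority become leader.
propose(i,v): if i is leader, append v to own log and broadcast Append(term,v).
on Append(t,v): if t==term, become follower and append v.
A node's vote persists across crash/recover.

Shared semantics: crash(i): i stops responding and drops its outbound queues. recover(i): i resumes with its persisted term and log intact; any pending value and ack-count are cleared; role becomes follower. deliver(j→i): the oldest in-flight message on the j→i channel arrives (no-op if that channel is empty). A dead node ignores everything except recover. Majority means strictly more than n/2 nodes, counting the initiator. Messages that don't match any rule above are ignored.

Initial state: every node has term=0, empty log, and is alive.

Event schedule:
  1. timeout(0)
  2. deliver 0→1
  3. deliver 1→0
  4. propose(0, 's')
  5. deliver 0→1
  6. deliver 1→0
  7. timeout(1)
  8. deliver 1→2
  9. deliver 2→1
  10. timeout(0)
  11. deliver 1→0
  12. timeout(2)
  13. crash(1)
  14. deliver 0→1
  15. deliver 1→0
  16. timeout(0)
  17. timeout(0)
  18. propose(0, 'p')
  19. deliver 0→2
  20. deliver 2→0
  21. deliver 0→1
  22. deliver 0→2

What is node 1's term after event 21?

2

[1] timeout(0) → N0(cand t1 [-])
[2] deliver 0→1 → N1(foll t1 [-])
[3] deliver 1→0 → N0(lead t1 [-])
[4] propose(0,'s') → N0(lead t1 [s])
[5] deliver 0→1 → N1(foll t1 [s])
[6] deliver 1→0 → ∅
[7] timeout(1) → N1(cand t2 [s])
[8] deliver 1→2 → N2(foll t2 [-])
[9] deliver 2→1 → N1(lead t2 [s])
[10] timeout(0) → N0(cand t2 [s])
[11] deliver 1→0 → ∅
[12] timeout(2) → N2(cand t3 [-])
[13] crash(1) → N1(✗lead t2 [s])
[14] deliver 0→1 → ∅
[15] deliver 1→0 → ∅
[16] timeout(0) → N0(cand t3 [s])
[17] timeout(0) → N0(cand t4 [s])
[18] propose(0,'p') → ∅
[19] deliver 0→2 → ∅
[20] deliver 2→0 → ∅
[21] deliver 0→1 → ∅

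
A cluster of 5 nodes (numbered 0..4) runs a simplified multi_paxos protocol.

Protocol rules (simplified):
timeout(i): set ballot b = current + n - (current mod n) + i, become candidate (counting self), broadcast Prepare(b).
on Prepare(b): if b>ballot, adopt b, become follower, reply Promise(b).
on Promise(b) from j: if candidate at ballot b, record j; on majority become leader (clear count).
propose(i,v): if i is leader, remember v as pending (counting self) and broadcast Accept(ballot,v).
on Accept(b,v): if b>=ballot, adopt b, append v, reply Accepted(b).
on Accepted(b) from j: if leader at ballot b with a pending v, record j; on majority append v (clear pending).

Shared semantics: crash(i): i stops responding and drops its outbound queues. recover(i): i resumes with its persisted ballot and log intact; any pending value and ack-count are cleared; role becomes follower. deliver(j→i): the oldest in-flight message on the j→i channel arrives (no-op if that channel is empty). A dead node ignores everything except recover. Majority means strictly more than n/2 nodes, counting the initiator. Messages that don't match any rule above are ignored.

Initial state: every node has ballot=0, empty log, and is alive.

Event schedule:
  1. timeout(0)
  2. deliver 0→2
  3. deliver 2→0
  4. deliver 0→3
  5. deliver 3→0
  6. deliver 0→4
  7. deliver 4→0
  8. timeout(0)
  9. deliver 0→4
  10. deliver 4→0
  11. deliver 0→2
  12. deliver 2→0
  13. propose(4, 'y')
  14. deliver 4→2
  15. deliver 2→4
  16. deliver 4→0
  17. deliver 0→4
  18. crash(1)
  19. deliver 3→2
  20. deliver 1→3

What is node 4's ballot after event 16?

e1 timeout(0): 0[cand,b=5,-]
e2 deliver 0→2: 2[foll,b=5,-]
e3 deliver 2→0: ·
e4 deliver 0→3: 3[foll,b=5,-]
e5 deliver 3→0: 0[lead,b=5,-]
e6 deliver 0→4: 4[foll,b=5,-]
e7 deliver 4→0: ·
e8 timeout(0): 0[cand,b=10,-]
e9 deliver 0→4: 4[foll,b=10,-]
e10 deliver 4→0: ·
e11 deliver 0→2: 2[foll,b=10,-]
e12 deliver 2→0: 0[lead,b=10,-]
e13 propose(4,'y'): ·
e14 deliver 4→2: ·
e15 deliver 2→4: ·
e16 deliver 4→0: ·

10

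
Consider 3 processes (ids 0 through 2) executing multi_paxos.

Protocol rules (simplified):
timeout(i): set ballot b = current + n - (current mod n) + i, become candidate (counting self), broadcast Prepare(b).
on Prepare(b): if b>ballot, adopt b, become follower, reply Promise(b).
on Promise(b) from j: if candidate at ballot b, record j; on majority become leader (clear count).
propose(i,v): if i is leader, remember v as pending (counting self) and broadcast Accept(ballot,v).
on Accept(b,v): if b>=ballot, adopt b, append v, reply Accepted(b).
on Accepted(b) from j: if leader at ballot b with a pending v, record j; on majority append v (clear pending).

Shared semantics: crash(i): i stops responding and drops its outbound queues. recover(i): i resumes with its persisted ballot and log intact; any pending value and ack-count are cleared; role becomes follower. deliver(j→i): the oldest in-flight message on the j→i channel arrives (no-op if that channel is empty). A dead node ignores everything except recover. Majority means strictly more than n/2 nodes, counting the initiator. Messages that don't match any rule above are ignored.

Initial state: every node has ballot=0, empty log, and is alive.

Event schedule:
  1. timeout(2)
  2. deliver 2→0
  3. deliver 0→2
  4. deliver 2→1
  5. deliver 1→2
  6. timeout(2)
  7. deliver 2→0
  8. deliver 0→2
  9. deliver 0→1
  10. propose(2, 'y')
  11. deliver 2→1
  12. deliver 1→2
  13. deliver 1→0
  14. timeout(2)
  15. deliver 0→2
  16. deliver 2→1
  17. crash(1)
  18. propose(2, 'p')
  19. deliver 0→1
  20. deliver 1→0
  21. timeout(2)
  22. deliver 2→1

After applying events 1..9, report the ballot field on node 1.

step 1 timeout(2): 2={cand,b=5,log=-}
step 2 deliver 2→0: 0={foll,b=5,log=-}
step 3 deliver 0→2: 2={lead,b=5,log=-}
step 4 deliver 2→1: 1={foll,b=5,log=-}
step 5 deliver 1→2: —
step 6 timeout(2): 2={cand,b=8,log=-}
step 7 deliver 2→0: 0={foll,b=8,log=-}
step 8 deliver 0→2: 2={lead,b=8,log=-}
step 9 deliver 0→1: —

5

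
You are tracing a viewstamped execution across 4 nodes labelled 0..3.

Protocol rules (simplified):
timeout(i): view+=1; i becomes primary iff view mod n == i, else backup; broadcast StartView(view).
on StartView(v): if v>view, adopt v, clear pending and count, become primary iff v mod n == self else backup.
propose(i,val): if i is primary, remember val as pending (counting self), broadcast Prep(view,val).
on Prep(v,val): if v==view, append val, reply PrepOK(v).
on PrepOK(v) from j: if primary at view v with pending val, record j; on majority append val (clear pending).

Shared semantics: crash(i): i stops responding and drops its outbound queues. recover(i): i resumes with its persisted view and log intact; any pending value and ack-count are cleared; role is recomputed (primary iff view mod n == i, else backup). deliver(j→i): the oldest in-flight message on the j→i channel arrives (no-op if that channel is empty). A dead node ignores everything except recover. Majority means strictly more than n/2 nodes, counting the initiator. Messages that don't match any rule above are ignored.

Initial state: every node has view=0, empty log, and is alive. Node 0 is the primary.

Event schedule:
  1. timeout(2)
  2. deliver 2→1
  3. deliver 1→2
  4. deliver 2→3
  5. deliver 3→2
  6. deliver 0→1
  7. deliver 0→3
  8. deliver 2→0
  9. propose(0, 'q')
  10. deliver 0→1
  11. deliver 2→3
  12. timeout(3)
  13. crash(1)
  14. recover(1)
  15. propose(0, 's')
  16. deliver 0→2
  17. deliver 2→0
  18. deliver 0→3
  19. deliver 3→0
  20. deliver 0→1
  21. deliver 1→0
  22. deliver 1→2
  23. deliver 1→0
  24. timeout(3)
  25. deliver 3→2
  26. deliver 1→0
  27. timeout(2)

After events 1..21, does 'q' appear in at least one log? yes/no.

no

e1 timeout(2): 2[back,v=1,-]
e2 deliver 2→1: 1[prim,v=1,-]
e3 deliver 1→2: ·
e4 deliver 2→3: 3[back,v=1,-]
e5 deliver 3→2: ·
e6 deliver 0→1: ·
e7 deliver 0→3: ·
e8 deliver 2→0: 0[back,v=1,-]
e9 propose(0,'q'): ·
e10 deliver 0→1: ·
e11 deliver 2→3: ·
e12 timeout(3): 3[back,v=2,-]
e13 crash(1): 1[✗prim,v=1,-]
e14 recover(1): 1[prim,v=1,-]
e15 propose(0,'s'): ·
e16 deliver 0→2: ·
e17 deliver 2→0: ·
e18 deliver 0→3: ·
e19 deliver 3→0: 0[back,v=2,-]
e20 deliver 0→1: ·
e21 deliver 1→0: ·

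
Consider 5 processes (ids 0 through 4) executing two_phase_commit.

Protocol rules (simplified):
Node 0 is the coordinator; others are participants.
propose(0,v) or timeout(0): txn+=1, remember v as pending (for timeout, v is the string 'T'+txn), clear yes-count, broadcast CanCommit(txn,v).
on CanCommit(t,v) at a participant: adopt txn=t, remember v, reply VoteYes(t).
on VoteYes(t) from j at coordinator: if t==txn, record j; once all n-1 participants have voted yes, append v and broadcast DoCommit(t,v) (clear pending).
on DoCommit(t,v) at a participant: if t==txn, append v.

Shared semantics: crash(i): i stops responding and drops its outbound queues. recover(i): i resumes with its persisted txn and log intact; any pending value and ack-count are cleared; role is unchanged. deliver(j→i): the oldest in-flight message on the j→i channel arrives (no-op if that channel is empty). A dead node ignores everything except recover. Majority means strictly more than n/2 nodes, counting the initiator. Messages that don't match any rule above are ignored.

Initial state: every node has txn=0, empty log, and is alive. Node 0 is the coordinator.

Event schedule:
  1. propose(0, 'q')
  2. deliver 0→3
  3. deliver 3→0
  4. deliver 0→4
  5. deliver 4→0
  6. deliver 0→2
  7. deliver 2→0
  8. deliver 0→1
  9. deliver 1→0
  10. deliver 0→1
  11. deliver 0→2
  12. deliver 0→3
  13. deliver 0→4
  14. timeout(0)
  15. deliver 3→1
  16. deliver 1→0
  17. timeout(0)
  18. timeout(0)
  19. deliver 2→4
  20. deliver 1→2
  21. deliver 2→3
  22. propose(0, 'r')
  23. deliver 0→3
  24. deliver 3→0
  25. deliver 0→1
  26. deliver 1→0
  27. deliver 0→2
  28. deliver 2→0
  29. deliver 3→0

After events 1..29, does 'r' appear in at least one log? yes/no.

no

1. propose(0,'q'):  <0:coor t1 ->
2. deliver 0→3:  <3:part t1 ->
3. deliver 3→0:  nop
4. deliver 0→4:  <4:part t1 ->
5. deliver 4→0:  nop
6. deliver 0→2:  <2:part t1 ->
7. deliver 2→0:  nop
8. deliver 0→1:  <1:part t1 ->
9. deliver 1→0:  <0:coor t1 q>
10. deliver 0→1:  <1:part t1 q>
11. deliver 0→2:  <2:part t1 q>
12. deliver 0→3:  <3:part t1 q>
13. deliver 0→4:  <4:part t1 q>
14. timeout(0):  <0:coor t2 q>
15. deliver 3→1:  nop
16. deliver 1→0:  nop
17. timeout(0):  <0:coor t3 q>
18. timeout(0):  <0:coor t4 q>
19. deliver 2→4:  nop
20. deliver 1→2:  nop
21. deliver 2→3:  nop
22. propose(0,'r'):  <0:coor t5 q>
23. deliver 0→3:  <3:part t2 q>
24. deliver 3→0:  nop
25. deliver 0→1:  <1:part t2 q>
26. deliver 1→0:  nop
27. deliver 0→2:  <2:part t2 q>
28. deliver 2→0:  nop
29. deliver 3→0:  nop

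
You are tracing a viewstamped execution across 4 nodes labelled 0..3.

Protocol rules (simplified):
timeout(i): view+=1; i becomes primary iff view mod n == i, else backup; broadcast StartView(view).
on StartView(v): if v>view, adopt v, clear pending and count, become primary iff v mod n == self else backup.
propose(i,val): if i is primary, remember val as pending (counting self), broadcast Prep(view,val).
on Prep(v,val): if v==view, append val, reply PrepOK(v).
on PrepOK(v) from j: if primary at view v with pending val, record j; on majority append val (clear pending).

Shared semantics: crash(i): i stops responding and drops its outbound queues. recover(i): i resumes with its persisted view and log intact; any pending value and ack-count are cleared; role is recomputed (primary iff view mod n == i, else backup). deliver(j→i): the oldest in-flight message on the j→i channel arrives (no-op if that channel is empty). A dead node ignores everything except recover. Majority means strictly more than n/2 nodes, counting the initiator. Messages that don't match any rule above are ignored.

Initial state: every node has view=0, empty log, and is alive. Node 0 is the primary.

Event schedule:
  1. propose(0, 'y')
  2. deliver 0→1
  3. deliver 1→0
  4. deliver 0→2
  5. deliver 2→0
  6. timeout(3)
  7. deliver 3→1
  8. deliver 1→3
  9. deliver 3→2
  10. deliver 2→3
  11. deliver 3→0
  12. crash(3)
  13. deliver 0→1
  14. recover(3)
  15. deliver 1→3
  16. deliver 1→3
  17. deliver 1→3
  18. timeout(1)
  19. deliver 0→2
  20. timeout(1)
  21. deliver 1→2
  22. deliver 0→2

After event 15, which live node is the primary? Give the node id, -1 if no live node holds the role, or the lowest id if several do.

1

1. propose(0,'y'):  nop
2. deliver 0→1:  <1:back v0 y>
3. deliver 1→0:  nop
4. deliver 0→2:  <2:back v0 y>
5. deliver 2→0:  <0:prim v0 y>
6. timeout(3):  <3:back v1 ->
7. deliver 3→1:  <1:prim v1 y>
8. deliver 1→3:  nop
9. deliver 3→2:  <2:back v1 y>
10. deliver 2→3:  nop
11. deliver 3→0:  <0:back v1 y>
12. crash(3):  <3:✗back v1 ->
13. deliver 0→1:  nop
14. recover(3):  <3:back v1 ->
15. deliver 1→3:  nop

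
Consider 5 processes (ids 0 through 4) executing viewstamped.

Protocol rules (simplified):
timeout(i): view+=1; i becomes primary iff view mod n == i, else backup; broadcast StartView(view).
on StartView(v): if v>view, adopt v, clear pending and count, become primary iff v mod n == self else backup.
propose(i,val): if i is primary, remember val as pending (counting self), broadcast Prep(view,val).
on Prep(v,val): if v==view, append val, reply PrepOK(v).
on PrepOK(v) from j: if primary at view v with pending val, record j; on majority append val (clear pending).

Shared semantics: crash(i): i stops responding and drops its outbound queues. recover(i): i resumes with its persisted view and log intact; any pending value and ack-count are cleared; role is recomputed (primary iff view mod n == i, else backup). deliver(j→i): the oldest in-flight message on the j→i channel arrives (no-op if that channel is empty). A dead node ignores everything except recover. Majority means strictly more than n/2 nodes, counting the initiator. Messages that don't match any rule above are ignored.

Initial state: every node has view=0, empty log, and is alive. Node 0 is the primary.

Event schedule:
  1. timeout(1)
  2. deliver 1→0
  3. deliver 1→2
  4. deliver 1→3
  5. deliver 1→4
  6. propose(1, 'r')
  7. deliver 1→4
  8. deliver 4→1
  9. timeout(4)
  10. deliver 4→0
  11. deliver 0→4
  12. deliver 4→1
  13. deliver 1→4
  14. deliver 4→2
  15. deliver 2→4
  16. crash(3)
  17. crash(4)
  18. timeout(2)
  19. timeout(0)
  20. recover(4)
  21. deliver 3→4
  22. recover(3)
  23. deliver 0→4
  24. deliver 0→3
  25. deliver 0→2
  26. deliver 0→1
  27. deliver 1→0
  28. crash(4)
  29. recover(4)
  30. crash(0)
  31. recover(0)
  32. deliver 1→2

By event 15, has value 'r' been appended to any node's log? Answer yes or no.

yes

step 1 timeout(1): 1={prim,v=1,log=-}
step 2 deliver 1→0: 0={back,v=1,log=-}
step 3 deliver 1→2: 2={back,v=1,log=-}
step 4 deliver 1→3: 3={back,v=1,log=-}
step 5 deliver 1→4: 4={back,v=1,log=-}
step 6 propose(1,'r'): —
step 7 deliver 1→4: 4={back,v=1,log=r}
step 8 deliver 4→1: —
step 9 timeout(4): 4={back,v=2,log=r}
step 10 deliver 4→0: 0={back,v=2,log=-}
step 11 deliver 0→4: —
step 12 deliver 4→1: 1={back,v=2,log=-}
step 13 deliver 1→4: —
step 14 deliver 4→2: 2={prim,v=2,log=-}
step 15 deliver 2→4: —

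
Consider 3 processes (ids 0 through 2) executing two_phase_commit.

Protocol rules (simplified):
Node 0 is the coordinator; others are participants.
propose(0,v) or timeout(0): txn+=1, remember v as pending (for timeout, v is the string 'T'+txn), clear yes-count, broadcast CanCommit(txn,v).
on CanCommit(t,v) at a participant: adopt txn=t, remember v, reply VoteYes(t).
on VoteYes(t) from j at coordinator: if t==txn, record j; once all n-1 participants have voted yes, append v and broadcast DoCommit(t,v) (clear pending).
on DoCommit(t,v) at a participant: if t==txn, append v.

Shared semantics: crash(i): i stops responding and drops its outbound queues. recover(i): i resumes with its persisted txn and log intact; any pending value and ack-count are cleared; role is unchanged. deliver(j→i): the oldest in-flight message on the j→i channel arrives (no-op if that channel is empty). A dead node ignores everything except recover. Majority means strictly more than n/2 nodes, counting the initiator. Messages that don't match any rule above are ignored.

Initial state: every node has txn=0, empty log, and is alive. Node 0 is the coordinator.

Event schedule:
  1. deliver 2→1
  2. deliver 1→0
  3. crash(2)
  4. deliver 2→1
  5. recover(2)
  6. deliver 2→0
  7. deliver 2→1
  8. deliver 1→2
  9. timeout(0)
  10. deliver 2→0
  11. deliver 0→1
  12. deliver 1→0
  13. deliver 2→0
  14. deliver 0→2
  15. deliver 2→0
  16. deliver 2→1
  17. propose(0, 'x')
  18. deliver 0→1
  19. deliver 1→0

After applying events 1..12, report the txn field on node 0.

step 1 deliver 2→1: —
step 2 deliver 1→0: —
step 3 crash(2): 2={✗part,t=0,log=-}
step 4 deliver 2→1: —
step 5 recover(2): 2={part,t=0,log=-}
step 6 deliver 2→0: —
step 7 deliver 2→1: —
step 8 deliver 1→2: —
step 9 timeout(0): 0={coor,t=1,log=-}
step 10 deliver 2→0: —
step 11 deliver 0→1: 1={part,t=1,log=-}
step 12 deliver 1→0: —

1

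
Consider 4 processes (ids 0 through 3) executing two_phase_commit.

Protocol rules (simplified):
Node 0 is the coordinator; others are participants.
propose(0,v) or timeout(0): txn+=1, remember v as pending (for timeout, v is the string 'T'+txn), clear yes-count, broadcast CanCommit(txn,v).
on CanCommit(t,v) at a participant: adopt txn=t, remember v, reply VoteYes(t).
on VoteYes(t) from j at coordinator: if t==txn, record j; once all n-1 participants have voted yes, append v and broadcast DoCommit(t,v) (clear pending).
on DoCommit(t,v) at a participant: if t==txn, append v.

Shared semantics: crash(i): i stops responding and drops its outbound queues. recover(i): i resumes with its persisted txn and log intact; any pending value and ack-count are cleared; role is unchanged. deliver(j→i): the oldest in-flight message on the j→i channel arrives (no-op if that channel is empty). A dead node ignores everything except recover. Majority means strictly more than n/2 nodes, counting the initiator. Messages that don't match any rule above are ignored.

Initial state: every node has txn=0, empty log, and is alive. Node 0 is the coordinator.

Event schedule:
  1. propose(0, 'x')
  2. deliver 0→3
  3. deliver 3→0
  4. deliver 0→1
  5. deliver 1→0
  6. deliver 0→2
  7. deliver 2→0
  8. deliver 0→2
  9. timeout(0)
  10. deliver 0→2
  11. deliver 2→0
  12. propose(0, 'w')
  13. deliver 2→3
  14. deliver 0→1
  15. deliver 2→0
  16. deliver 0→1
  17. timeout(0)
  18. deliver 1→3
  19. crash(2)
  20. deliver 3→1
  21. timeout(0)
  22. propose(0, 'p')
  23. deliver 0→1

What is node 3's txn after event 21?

[1] propose(0,'x') → N0(coor t1 [-])
[2] deliver 0→3 → N3(part t1 [-])
[3] deliver 3→0 → ∅
[4] deliver 0→1 → N1(part t1 [-])
[5] deliver 1→0 → ∅
[6] deliver 0→2 → N2(part t1 [-])
[7] deliver 2→0 → N0(coor t1 [x])
[8] deliver 0→2 → N2(part t1 [x])
[9] timeout(0) → N0(coor t2 [x])
[10] deliver 0→2 → N2(part t2 [x])
[11] deliver 2→0 → ∅
[12] propose(0,'w') → N0(coor t3 [x])
[13] deliver 2→3 → ∅
[14] deliver 0→1 → N1(part t1 [x])
[15] deliver 2→0 → ∅
[16] deliver 0→1 → N1(part t2 [x])
[17] timeout(0) → N0(coor t4 [x])
[18] deliver 1→3 → ∅
[19] crash(2) → N2(✗part t2 [x])
[20] deliver 3→1 → ∅
[21] timeout(0) → N0(coor t5 [x])

1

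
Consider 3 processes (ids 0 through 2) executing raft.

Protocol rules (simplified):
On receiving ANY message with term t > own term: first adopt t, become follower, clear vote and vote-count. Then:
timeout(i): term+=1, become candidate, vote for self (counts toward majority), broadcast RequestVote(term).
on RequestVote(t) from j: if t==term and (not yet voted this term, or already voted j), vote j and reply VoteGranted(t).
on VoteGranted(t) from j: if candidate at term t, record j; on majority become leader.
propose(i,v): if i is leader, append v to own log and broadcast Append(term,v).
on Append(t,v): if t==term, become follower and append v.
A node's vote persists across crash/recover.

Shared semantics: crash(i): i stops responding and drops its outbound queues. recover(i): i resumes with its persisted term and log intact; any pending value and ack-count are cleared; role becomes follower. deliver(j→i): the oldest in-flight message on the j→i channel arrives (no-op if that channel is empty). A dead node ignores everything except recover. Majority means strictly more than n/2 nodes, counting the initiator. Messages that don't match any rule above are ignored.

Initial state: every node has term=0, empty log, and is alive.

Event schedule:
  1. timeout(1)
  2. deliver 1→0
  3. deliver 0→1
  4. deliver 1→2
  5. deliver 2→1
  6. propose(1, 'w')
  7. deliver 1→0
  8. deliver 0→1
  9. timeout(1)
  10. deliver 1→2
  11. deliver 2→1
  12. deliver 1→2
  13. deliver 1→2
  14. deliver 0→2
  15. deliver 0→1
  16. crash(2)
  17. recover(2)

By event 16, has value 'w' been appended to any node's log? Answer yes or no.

1. timeout(1):  <1:cand t1 ->
2. deliver 1→0:  <0:foll t1 ->
3. deliver 0→1:  <1:lead t1 ->
4. deliver 1→2:  <2:foll t1 ->
5. deliver 2→1:  nop
6. propose(1,'w'):  <1:lead t1 w>
7. deliver 1→0:  <0:foll t1 w>
8. deliver 0→1:  nop
9. timeout(1):  <1:cand t2 w>
10. deliver 1→2:  <2:foll t1 w>
11. deliver 2→1:  nop
12. deliver 1→2:  <2:foll t2 w>
13. deliver 1→2:  nop
14. deliver 0→2:  nop
15. deliver 0→1:  nop
16. crash(2):  <2:✗foll t2 w>

yes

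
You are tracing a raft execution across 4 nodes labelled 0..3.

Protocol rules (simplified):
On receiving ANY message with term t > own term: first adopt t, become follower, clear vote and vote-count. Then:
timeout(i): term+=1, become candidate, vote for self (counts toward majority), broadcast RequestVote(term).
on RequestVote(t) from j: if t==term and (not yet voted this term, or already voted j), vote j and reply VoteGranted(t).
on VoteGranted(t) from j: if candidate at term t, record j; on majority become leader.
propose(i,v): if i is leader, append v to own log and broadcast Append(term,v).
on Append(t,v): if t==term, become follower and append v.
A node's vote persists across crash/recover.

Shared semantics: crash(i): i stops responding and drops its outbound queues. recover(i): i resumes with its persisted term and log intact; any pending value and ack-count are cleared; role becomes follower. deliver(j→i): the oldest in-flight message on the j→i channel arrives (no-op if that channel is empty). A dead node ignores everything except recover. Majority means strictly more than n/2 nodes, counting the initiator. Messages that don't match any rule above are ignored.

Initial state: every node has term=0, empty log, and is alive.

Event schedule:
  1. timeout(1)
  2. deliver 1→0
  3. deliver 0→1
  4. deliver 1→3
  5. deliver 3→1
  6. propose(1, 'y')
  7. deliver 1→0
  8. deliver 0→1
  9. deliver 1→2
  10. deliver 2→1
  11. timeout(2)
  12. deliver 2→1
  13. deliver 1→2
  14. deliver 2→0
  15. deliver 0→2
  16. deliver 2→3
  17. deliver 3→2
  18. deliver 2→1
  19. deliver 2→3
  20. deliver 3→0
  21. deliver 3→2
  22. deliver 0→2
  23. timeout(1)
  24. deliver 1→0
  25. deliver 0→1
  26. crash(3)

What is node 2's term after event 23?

2

[1] timeout(1) → N1(cand t1 [-])
[2] deliver 1→0 → N0(foll t1 [-])
[3] deliver 0→1 → ∅
[4] deliver 1→3 → N3(foll t1 [-])
[5] deliver 3→1 → N1(lead t1 [-])
[6] propose(1,'y') → N1(lead t1 [y])
[7] deliver 1→0 → N0(foll t1 [y])
[8] deliver 0→1 → ∅
[9] deliver 1→2 → N2(foll t1 [-])
[10] deliver 2→1 → ∅
[11] timeout(2) → N2(cand t2 [-])
[12] deliver 2→1 → N1(foll t2 [y])
[13] deliver 1→2 → ∅
[14] deliver 2→0 → N0(foll t2 [y])
[15] deliver 0→2 → ∅
[16] deliver 2→3 → N3(foll t2 [-])
[17] deliver 3→2 → N2(lead t2 [-])
[18] deliver 2→1 → ∅
[19] deliver 2→3 → ∅
[20] deliver 3→0 → ∅
[21] deliver 3→2 → ∅
[22] deliver 0→2 → ∅
[23] timeout(1) → N1(cand t3 [y])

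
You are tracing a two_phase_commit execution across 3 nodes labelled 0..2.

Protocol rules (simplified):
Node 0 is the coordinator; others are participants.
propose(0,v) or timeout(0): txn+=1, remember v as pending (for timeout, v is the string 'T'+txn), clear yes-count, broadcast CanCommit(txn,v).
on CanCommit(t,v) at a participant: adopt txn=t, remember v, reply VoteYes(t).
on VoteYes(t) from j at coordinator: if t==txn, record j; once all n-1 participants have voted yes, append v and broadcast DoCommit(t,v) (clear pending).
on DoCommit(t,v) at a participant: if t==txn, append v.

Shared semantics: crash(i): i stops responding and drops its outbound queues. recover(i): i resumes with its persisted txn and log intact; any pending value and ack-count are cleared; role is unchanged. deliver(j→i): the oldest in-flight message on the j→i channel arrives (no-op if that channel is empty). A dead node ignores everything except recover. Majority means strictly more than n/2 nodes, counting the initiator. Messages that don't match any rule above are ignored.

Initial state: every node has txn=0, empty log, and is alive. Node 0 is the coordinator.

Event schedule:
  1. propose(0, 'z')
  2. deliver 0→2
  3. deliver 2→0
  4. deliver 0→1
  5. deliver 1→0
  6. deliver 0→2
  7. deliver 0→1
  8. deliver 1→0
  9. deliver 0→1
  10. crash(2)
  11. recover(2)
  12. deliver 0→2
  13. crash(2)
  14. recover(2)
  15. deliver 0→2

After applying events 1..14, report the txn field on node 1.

1

after 1 — propose(0,'z'): n0:coor/t1/[-]
after 2 — deliver 0→2: n2:part/t1/[-]
after 3 — deliver 2→0: ·
after 4 — deliver 0→1: n1:part/t1/[-]
after 5 — deliver 1→0: n0:coor/t1/[z]
after 6 — deliver 0→2: n2:part/t1/[z]
after 7 — deliver 0→1: n1:part/t1/[z]
after 8 — deliver 1→0: ·
after 9 — deliver 0→1: ·
after 10 — crash(2): n2:✗part/t1/[z]
after 11 — recover(2): n2:part/t1/[z]
after 12 — deliver 0→2: ·
after 13 — crash(2): n2:✗part/t1/[z]
after 14 — recover(2): n2:part/t1/[z]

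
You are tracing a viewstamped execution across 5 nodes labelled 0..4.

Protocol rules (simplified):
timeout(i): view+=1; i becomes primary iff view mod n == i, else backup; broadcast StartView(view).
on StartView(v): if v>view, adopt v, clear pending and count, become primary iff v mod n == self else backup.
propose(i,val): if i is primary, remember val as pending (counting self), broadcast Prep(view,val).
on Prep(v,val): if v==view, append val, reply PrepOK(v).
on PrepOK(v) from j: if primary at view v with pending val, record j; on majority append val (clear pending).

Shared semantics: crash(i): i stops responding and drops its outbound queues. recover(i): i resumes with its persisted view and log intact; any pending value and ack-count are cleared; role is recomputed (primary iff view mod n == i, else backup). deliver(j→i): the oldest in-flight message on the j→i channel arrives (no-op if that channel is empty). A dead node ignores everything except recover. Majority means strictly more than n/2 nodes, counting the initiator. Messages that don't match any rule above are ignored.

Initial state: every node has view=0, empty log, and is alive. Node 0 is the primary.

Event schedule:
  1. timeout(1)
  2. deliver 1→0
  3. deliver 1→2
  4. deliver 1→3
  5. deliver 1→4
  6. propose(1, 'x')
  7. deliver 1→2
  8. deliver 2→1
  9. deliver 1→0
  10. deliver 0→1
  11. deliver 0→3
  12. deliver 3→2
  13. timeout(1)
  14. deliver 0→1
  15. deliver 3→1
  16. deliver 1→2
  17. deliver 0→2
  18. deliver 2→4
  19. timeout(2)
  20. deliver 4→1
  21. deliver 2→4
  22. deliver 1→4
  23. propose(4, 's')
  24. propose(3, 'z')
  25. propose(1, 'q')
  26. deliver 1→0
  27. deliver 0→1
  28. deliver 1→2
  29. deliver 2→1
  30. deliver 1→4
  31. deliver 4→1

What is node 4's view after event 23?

e1 timeout(1): 1[prim,v=1,-]
e2 deliver 1→0: 0[back,v=1,-]
e3 deliver 1→2: 2[back,v=1,-]
e4 deliver 1→3: 3[back,v=1,-]
e5 deliver 1→4: 4[back,v=1,-]
e6 propose(1,'x'): ·
e7 deliver 1→2: 2[back,v=1,x]
e8 deliver 2→1: ·
e9 deliver 1→0: 0[back,v=1,x]
e10 deliver 0→1: 1[prim,v=1,x]
e11 deliver 0→3: ·
e12 deliver 3→2: ·
e13 timeout(1): 1[back,v=2,x]
e14 deliver 0→1: ·
e15 deliver 3→1: ·
e16 deliver 1→2: 2[prim,v=2,x]
e17 deliver 0→2: ·
e18 deliver 2→4: ·
e19 timeout(2): 2[back,v=3,x]
e20 deliver 4→1: ·
e21 deliver 2→4: 4[back,v=3,-]
e22 deliver 1→4: ·
e23 propose(4,'s'): ·

3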